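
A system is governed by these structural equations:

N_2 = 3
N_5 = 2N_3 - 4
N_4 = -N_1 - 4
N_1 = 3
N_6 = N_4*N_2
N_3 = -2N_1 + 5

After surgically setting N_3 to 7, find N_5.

10

do(N_3=7) replaces the equation N_3 = -2N_1 + 5 with the constant N_3 = 7.
N_5 = 2N_3 - 4  [with N_3=7]  = 10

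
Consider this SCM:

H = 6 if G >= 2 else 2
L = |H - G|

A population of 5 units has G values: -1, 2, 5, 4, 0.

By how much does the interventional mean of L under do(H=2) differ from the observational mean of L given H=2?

-0.5

Every unit gets H=2 under the intervention. L values become 3, 0, 3, 2, 2; E[L|do(H=2)] = 2.
E[L|H=2] averages over only the 2 units with H=2 (G = -1, 0): L = 3, 2, mean 2.5.
Difference = 2 − 2.5 = -0.5.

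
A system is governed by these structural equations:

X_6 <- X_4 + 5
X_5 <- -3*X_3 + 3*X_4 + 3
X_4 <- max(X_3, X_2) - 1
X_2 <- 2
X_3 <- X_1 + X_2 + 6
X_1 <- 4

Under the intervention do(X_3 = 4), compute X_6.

The intervention breaks the incoming arrows to X_3: X_3 <- X_1 + X_2 + 6 no longer applies, and X_3 = 4.
X_4 = max(X_3, X_2) - 1  [with X_3=4, X_2=2]  = 3
X_6 = X_4 + 5  [with X_4=3]  = 8

8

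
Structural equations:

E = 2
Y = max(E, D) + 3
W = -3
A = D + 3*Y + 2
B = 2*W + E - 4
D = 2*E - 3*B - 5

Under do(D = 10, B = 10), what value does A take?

The joint intervention fixes D = 10, B = 10, removing each variable's own equation.
Y = max(E, D) + 3  [with E=2, D=10]  = 13
A = D + 3*Y + 2  [with D=10, Y=13]  = 51

51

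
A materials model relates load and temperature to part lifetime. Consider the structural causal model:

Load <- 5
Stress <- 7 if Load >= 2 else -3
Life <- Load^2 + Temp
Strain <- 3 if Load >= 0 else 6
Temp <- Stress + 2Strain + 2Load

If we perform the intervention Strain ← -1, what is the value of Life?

do(Strain=-1) replaces the equation Strain <- 3 if Load >= 0 else 6 with the constant Strain = -1.
Stress = 7 if Load >= 2 else -3  [with Load=5]  = 7
Temp = Stress + 2Strain + 2Load  [with Stress=7, Strain=-1, Load=5]  = 15
Life = Load^2 + Temp  [with Load=5, Temp=15]  = 40

40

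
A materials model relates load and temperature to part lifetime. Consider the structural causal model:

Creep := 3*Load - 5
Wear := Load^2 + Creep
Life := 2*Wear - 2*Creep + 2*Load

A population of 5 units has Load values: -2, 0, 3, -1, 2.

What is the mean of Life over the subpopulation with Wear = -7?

2

Conditioning on Wear=-7 selects the 2 unit(s) with Load ∈ {-2, -1}. Their Life values: 4, 0. Mean = 2.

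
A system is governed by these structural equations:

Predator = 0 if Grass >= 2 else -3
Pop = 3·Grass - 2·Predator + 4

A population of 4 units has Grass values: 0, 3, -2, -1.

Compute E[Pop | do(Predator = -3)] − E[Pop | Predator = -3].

do(Predator=-3) breaks Predator's dependence on Grass. With Predator=-3 fixed, Pop across the units is 10, 19, 4, 7, mean 10.
Conditioning on Predator=-3 selects the 3 unit(s) with Grass ∈ {0, -2, -1}. Their Pop values: 10, 4, 7. Mean = 7.
Difference = 10 − 7 = 3.

3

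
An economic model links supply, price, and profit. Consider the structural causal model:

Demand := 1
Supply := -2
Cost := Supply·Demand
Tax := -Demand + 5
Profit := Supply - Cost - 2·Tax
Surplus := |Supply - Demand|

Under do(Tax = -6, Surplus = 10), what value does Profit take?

12

Setting Tax = -6, Surplus = 10 by intervention discards those variables' equations.
Cost = Supply·Demand  [with Supply=-2, Demand=1]  = -2
Profit = Supply - Cost - 2·Tax  [with Supply=-2, Cost=-2, Tax=-6]  = 12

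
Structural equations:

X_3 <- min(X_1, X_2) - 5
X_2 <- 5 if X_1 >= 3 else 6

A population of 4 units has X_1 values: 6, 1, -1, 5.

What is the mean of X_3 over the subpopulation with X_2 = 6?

Observing X_2=6 restricts to units where X_2's equation naturally yields 6: X_1 ∈ {1, -1}. In that subpopulation X_3 = -4, -6, mean -5.

-5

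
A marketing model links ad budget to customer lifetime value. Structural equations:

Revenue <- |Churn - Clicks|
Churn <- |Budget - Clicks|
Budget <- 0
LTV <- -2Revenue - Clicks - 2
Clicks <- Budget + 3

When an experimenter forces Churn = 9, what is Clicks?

3

Under do(Churn=9), the mechanism Churn <- |Budget - Clicks| is discarded; Churn is fixed at 9.
Since Clicks is not a descendant of the intervened variable, it is unaffected.
Clicks = Budget + 3  [with Budget=0]  = 3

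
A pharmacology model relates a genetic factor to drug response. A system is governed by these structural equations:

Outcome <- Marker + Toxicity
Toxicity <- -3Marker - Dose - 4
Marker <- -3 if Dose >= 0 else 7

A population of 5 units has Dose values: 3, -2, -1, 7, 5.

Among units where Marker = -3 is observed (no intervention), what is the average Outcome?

Observing Marker=-3 restricts to units where Marker's equation naturally yields -3: Dose ∈ {3, 7, 5}. In that subpopulation Outcome = -1, -5, -3, mean -3.

-3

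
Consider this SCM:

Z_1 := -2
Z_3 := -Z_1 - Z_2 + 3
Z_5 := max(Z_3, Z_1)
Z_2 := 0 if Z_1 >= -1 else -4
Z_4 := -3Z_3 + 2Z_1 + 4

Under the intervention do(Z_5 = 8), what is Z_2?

Under do(Z_5=8), the mechanism Z_5 := max(Z_3, Z_1) is discarded; Z_5 is fixed at 8.
No directed path runs from Z_5 to Z_2, so Z_2 keeps its natural value.
Z_2 = 0 if Z_1 >= -1 else -4  [with Z_1=-2]  = -4

-4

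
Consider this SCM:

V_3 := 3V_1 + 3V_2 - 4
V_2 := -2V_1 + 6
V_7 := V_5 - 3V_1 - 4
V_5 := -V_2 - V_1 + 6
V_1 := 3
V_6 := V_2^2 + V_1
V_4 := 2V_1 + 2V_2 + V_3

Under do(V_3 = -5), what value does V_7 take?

-10

The intervention breaks the incoming arrows to V_3: V_3 := 3V_1 + 3V_2 - 4 no longer applies, and V_3 = -5.
V_7 is not downstream of the intervention, so its value is determined by the original equations.
V_2 = -2V_1 + 6  [with V_1=3]  = 0
V_5 = -V_2 - V_1 + 6  [with V_2=0, V_1=3]  = 3
V_7 = V_5 - 3V_1 - 4  [with V_5=3, V_1=3]  = -10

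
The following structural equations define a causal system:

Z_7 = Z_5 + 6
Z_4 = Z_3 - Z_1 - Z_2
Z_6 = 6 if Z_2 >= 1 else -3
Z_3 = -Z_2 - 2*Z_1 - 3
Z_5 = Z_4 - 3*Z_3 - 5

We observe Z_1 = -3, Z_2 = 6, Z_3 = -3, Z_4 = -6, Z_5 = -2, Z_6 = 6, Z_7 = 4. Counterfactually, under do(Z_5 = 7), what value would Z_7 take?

Under do(Z_5=7), the mechanism Z_5 = Z_4 - 3*Z_3 - 5 is discarded; Z_5 is fixed at 7.
Z_7 = Z_5 + 6  [with Z_5=7]  = 13

13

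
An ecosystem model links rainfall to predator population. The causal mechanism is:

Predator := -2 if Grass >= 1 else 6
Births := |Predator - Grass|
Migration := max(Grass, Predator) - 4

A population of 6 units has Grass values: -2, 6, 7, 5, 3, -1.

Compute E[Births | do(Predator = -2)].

Under do(Predator=-2), Predator's equation is replaced by Predator=-2 for every unit. Per-unit Births: 0, 8, 9, 7, 5, 1. Mean = 5.

5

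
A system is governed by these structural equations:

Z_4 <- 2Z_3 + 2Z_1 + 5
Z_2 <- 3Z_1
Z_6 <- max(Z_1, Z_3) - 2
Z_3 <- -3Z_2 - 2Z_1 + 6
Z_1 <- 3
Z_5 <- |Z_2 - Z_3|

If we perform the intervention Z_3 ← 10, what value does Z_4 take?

The intervention breaks the incoming arrows to Z_3: Z_3 <- -3Z_2 - 2Z_1 + 6 no longer applies, and Z_3 = 10.
Z_4 = 2Z_3 + 2Z_1 + 5  [with Z_3=10, Z_1=3]  = 31

31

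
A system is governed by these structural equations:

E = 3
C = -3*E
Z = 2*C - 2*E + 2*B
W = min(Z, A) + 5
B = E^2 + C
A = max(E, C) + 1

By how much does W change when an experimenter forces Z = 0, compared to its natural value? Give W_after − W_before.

The intervention breaks the incoming arrows to Z: Z = 2*C - 2*E + 2*B no longer applies, and Z = 0.
C = -3*E  [with E=3]  = -9
A = max(E, C) + 1  [with E=3, C=-9]  = 4
W = min(Z, A) + 5  [with Z=0, A=4]  = 5
Without intervention: C = -3*E  [with E=3]  = -9; A = max(E, C) + 1  [with E=3, C=-9]  = 4; B = E^2 + C  [with E=3, C=-9]  = 0; Z = 2*C - 2*E + 2*B  [with C=-9, E=3, B=0]  = -24; W = min(Z, A) + 5  [with Z=-24, A=4]  = -19.
Change = 5 − (-19) = 24.

24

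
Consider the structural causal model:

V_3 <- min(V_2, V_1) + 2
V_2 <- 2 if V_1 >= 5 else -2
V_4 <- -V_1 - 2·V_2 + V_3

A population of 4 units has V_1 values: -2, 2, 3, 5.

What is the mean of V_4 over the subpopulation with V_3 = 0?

E[V_4|V_3=0] averages over only the 3 units with V_3=0 (V_1 = -2, 2, 3): V_4 = 6, 2, 1, mean 3.

3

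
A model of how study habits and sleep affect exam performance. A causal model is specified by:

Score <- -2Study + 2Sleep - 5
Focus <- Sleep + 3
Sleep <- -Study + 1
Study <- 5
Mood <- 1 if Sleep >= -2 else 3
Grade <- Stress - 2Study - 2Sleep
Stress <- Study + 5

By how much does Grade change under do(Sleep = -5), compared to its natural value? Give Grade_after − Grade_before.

Under do(Sleep=-5), the mechanism Sleep <- -Study + 1 is discarded; Sleep is fixed at -5.
Stress = Study + 5  [with Study=5]  = 10
Grade = Stress - 2Study - 2Sleep  [with Stress=10, Study=5, Sleep=-5]  = 10
Without intervention: Sleep = -Study + 1  [with Study=5]  = -4; Stress = Study + 5  [with Study=5]  = 10; Grade = Stress - 2Study - 2Sleep  [with Stress=10, Study=5, Sleep=-4]  = 8.
Change = 10 − 8 = 2.

2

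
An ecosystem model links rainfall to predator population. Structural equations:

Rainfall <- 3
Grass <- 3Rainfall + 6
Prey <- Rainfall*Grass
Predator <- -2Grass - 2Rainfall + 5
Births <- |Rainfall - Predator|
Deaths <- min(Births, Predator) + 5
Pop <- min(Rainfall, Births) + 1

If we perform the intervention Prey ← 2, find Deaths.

The intervention breaks the incoming arrows to Prey: Prey <- Rainfall*Grass no longer applies, and Prey = 2.
No directed path runs from Prey to Deaths, so Deaths keeps its natural value.
Grass = 3Rainfall + 6  [with Rainfall=3]  = 15
Predator = -2Grass - 2Rainfall + 5  [with Grass=15, Rainfall=3]  = -31
Births = |Rainfall - Predator|  [with Rainfall=3, Predator=-31]  = 34
Deaths = min(Births, Predator) + 5  [with Births=34, Predator=-31]  = -26

-26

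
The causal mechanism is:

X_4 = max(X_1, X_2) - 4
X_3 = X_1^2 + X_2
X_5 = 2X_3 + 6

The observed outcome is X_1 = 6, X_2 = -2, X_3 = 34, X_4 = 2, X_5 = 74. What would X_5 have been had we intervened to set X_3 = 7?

20

do(X_3=7) replaces the equation X_3 = X_1^2 + X_2 with the constant X_3 = 7.
X_5 = 2X_3 + 6  [with X_3=7]  = 20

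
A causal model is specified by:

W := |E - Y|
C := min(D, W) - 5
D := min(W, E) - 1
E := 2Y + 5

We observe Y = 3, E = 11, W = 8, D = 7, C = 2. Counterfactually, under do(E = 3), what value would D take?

-1

Under do(E=3), the mechanism E := 2Y + 5 is discarded; E is fixed at 3.
W = |E - Y|  [with E=3, Y=3]  = 0
D = min(W, E) - 1  [with W=0, E=3]  = -1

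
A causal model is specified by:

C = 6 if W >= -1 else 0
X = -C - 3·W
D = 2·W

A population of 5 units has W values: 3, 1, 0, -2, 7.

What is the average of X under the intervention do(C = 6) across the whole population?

-11.4

do(C=6) breaks C's dependence on W. With C=6 fixed, X across the units is -15, -9, -6, 0, -27, mean -11.4.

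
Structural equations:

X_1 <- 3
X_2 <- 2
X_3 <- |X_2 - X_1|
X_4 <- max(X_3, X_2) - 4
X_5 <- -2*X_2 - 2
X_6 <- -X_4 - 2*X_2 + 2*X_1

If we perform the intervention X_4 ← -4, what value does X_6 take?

6

Under do(X_4=-4), the mechanism X_4 <- max(X_3, X_2) - 4 is discarded; X_4 is fixed at -4.
X_6 = -X_4 - 2*X_2 + 2*X_1  [with X_4=-4, X_2=2, X_1=3]  = 6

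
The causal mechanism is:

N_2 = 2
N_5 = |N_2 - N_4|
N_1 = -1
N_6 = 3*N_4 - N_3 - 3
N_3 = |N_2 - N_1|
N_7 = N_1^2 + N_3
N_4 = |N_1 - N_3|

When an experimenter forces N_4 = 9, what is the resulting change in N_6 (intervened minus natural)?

Under do(N_4=9), the mechanism N_4 = |N_1 - N_3| is discarded; N_4 is fixed at 9.
N_3 = |N_2 - N_1|  [with N_2=2, N_1=-1]  = 3
N_6 = 3*N_4 - N_3 - 3  [with N_4=9, N_3=3]  = 21
Without intervention: N_3 = |N_2 - N_1|  [with N_2=2, N_1=-1]  = 3; N_4 = |N_1 - N_3|  [with N_1=-1, N_3=3]  = 4; N_6 = 3*N_4 - N_3 - 3  [with N_4=4, N_3=3]  = 6.
Change = 21 − 6 = 15.

15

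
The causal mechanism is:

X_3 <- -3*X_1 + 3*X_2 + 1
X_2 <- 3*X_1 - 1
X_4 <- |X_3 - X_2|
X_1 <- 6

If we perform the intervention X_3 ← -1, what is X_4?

18

The intervention breaks the incoming arrows to X_3: X_3 <- -3*X_1 + 3*X_2 + 1 no longer applies, and X_3 = -1.
X_2 = 3*X_1 - 1  [with X_1=6]  = 17
X_4 = |X_3 - X_2|  [with X_3=-1, X_2=17]  = 18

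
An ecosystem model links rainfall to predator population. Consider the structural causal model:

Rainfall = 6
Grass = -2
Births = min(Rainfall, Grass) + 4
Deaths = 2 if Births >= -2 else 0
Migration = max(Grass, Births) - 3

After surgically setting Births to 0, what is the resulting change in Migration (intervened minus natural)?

do(Births=0) replaces the equation Births = min(Rainfall, Grass) + 4 with the constant Births = 0.
Migration = max(Grass, Births) - 3  [with Grass=-2, Births=0]  = -3
Without intervention: Births = min(Rainfall, Grass) + 4  [with Rainfall=6, Grass=-2]  = 2; Migration = max(Grass, Births) - 3  [with Grass=-2, Births=2]  = -1.
Change = -3 − (-1) = -2.

-2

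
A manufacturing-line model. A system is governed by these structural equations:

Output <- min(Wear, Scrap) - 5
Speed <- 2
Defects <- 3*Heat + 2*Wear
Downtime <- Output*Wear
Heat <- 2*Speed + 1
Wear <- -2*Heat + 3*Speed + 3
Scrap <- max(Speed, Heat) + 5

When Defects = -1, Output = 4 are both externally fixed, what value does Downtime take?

Setting Defects = -1, Output = 4 by intervention discards those variables' equations.
Heat = 2*Speed + 1  [with Speed=2]  = 5
Wear = -2*Heat + 3*Speed + 3  [with Heat=5, Speed=2]  = -1
Downtime = Output*Wear  [with Output=4, Wear=-1]  = -4

-4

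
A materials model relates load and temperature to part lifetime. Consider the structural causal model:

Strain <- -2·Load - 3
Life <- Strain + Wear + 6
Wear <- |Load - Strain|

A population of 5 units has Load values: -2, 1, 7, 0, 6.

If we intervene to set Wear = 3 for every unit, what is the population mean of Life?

1.2

Every unit gets Wear=3 under the intervention. Life values become 10, 4, -8, 6, -6; E[Life|do(Wear=3)] = 1.2.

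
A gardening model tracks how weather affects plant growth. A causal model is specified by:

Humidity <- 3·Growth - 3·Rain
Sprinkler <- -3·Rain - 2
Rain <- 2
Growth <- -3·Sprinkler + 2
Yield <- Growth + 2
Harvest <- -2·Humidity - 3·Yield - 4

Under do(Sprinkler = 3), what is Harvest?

65

Under do(Sprinkler=3), the mechanism Sprinkler <- -3·Rain - 2 is discarded; Sprinkler is fixed at 3.
Growth = -3·Sprinkler + 2  [with Sprinkler=3]  = -7
Humidity = 3·Growth - 3·Rain  [with Growth=-7, Rain=2]  = -27
Yield = Growth + 2  [with Growth=-7]  = -5
Harvest = -2·Humidity - 3·Yield - 4  [with Humidity=-27, Yield=-5]  = 65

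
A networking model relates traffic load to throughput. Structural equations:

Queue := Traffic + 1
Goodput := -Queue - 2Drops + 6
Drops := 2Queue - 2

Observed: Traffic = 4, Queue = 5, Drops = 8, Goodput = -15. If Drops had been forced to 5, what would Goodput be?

-9

The intervention breaks the incoming arrows to Drops: Drops := 2Queue - 2 no longer applies, and Drops = 5.
Queue = Traffic + 1  [with Traffic=4]  = 5
Goodput = -Queue - 2Drops + 6  [with Queue=5, Drops=5]  = -9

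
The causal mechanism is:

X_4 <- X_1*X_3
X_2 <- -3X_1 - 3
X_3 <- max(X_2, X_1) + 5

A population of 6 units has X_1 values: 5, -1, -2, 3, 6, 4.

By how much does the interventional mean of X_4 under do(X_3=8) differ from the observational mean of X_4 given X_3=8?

16

Every unit gets X_3=8 under the intervention. X_4 values become 40, -8, -16, 24, 48, 32; E[X_4|do(X_3=8)] = 20.
Observing X_3=8 restricts to units where X_3's equation naturally yields 8: X_1 ∈ {-2, 3}. In that subpopulation X_4 = -16, 24, mean 4.
Difference = 20 − 4 = 16.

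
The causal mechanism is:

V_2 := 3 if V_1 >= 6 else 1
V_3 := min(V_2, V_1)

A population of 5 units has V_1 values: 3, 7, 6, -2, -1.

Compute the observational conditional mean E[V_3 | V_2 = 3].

Observing V_2=3 restricts to units where V_2's equation naturally yields 3: V_1 ∈ {7, 6}. In that subpopulation V_3 = 3, 3, mean 3.

3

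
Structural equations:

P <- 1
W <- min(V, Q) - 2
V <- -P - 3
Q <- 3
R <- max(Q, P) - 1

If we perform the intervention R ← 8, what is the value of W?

Intervening sets R = 8 and removes its equation (R <- max(Q, P) - 1).
No directed path runs from R to W, so W keeps its natural value.
V = -P - 3  [with P=1]  = -4
W = min(V, Q) - 2  [with V=-4, Q=3]  = -6

-6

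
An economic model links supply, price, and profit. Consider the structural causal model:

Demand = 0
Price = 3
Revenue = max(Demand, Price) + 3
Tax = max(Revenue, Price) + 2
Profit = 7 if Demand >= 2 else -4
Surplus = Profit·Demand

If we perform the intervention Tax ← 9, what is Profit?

-4

Intervening sets Tax = 9 and removes its equation (Tax = max(Revenue, Price) + 2).
No directed path runs from Tax to Profit, so Profit keeps its natural value.
Profit = 7 if Demand >= 2 else -4  [with Demand=0]  = -4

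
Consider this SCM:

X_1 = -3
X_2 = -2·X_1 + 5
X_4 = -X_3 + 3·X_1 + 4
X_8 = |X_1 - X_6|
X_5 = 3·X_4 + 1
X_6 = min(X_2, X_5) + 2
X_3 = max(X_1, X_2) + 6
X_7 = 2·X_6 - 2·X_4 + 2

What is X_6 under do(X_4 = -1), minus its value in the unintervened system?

63

Under do(X_4=-1), the mechanism X_4 = -X_3 + 3·X_1 + 4 is discarded; X_4 is fixed at -1.
X_2 = -2·X_1 + 5  [with X_1=-3]  = 11
X_5 = 3·X_4 + 1  [with X_4=-1]  = -2
X_6 = min(X_2, X_5) + 2  [with X_2=11, X_5=-2]  = 0
Without intervention: X_2 = -2·X_1 + 5  [with X_1=-3]  = 11; X_3 = max(X_1, X_2) + 6  [with X_1=-3, X_2=11]  = 17; X_4 = -X_3 + 3·X_1 + 4  [with X_3=17, X_1=-3]  = -22; X_5 = 3·X_4 + 1  [with X_4=-22]  = -65; X_6 = min(X_2, X_5) + 2  [with X_2=11, X_5=-65]  = -63.
Change = 0 − (-63) = 63.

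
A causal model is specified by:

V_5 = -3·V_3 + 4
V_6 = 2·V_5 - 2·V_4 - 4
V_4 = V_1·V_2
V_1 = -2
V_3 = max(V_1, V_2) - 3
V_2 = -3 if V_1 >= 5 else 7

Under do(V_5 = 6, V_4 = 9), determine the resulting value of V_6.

-10

Setting V_5 = 6, V_4 = 9 by intervention discards those variables' equations.
V_6 = 2·V_5 - 2·V_4 - 4  [with V_5=6, V_4=9]  = -10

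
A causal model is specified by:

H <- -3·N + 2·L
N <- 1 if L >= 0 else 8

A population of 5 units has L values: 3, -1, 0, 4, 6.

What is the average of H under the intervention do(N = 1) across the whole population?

1.8

Under do(N=1), N's equation is replaced by N=1 for every unit. Per-unit H: 3, -5, -3, 5, 9. Mean = 1.8.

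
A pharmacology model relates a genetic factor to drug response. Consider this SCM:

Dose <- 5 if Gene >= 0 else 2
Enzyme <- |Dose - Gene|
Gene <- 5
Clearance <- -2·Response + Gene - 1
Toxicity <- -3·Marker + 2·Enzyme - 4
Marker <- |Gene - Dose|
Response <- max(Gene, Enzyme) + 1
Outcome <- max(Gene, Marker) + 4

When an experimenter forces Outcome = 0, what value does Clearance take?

-8

Intervening sets Outcome = 0 and removes its equation (Outcome <- max(Gene, Marker) + 4).
Since Clearance is not a descendant of the intervened variable, it is unaffected.
Dose = 5 if Gene >= 0 else 2  [with Gene=5]  = 5
Enzyme = |Dose - Gene|  [with Dose=5, Gene=5]  = 0
Response = max(Gene, Enzyme) + 1  [with Gene=5, Enzyme=0]  = 6
Clearance = -2·Response + Gene - 1  [with Response=6, Gene=5]  = -8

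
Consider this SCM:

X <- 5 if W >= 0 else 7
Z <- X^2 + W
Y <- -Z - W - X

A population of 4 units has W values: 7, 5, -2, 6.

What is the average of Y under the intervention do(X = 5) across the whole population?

The intervention sets X=5 in all 4 units regardless of W. Recomputing Y per unit gives -44, -40, -26, -42; average -38.

-38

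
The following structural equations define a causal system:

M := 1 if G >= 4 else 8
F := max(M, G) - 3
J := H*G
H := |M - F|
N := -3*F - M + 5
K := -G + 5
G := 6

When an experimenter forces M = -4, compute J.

42

Under do(M=-4), the mechanism M := 1 if G >= 4 else 8 is discarded; M is fixed at -4.
F = max(M, G) - 3  [with M=-4, G=6]  = 3
H = |M - F|  [with M=-4, F=3]  = 7
J = H*G  [with H=7, G=6]  = 42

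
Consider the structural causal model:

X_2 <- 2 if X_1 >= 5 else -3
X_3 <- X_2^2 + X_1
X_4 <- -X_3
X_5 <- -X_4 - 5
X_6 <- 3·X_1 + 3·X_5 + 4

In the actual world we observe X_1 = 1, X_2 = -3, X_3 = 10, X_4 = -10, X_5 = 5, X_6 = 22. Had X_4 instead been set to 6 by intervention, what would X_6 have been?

Under do(X_4=6), the mechanism X_4 <- -X_3 is discarded; X_4 is fixed at 6.
X_5 = -X_4 - 5  [with X_4=6]  = -11
X_6 = 3·X_1 + 3·X_5 + 4  [with X_1=1, X_5=-11]  = -26

-26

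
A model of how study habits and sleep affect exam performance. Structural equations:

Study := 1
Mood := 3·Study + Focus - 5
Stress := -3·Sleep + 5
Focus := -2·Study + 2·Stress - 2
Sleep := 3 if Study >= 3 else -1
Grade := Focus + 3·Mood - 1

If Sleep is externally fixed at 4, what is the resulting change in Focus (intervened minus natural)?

-30

Under do(Sleep=4), the mechanism Sleep := 3 if Study >= 3 else -1 is discarded; Sleep is fixed at 4.
Stress = -3·Sleep + 5  [with Sleep=4]  = -7
Focus = -2·Study + 2·Stress - 2  [with Study=1, Stress=-7]  = -18
Without intervention: Sleep = 3 if Study >= 3 else -1  [with Study=1]  = -1; Stress = -3·Sleep + 5  [with Sleep=-1]  = 8; Focus = -2·Study + 2·Stress - 2  [with Study=1, Stress=8]  = 12.
Change = -18 − 12 = -30.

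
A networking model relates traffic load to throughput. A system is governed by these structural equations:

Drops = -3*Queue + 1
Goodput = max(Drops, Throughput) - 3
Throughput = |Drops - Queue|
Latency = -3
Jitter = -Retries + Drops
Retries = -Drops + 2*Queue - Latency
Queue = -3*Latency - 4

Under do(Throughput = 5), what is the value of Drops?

-14

do(Throughput=5) replaces the equation Throughput = |Drops - Queue| with the constant Throughput = 5.
Drops is not downstream of the intervention, so its value is determined by the original equations.
Queue = -3*Latency - 4  [with Latency=-3]  = 5
Drops = -3*Queue + 1  [with Queue=5]  = -14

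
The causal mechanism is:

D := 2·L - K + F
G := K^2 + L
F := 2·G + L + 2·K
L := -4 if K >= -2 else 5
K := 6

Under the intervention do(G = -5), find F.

-2

The intervention breaks the incoming arrows to G: G := K^2 + L no longer applies, and G = -5.
L = -4 if K >= -2 else 5  [with K=6]  = -4
F = 2·G + L + 2·K  [with G=-5, L=-4, K=6]  = -2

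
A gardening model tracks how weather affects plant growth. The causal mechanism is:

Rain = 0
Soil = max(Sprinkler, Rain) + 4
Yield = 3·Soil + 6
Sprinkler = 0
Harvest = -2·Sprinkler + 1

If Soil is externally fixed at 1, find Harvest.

do(Soil=1) replaces the equation Soil = max(Sprinkler, Rain) + 4 with the constant Soil = 1.
Harvest is not downstream of the intervention, so its value is determined by the original equations.
Harvest = -2·Sprinkler + 1  [with Sprinkler=0]  = 1

1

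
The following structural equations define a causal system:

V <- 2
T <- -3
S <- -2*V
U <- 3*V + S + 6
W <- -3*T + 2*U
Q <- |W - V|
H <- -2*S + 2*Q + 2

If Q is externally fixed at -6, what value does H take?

-2

Intervening sets Q = -6 and removes its equation (Q <- |W - V|).
S = -2*V  [with V=2]  = -4
H = -2*S + 2*Q + 2  [with S=-4, Q=-6]  = -2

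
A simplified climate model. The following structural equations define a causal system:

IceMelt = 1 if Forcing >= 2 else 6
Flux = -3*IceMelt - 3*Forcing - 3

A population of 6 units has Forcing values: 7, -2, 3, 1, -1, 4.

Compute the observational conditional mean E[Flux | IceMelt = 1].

E[Flux|IceMelt=1] averages over only the 3 units with IceMelt=1 (Forcing = 7, 3, 4): Flux = -27, -15, -18, mean -20.

-20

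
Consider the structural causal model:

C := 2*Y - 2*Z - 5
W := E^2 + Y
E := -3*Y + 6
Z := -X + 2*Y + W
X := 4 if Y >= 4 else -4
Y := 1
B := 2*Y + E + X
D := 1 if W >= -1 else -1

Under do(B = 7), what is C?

Intervening sets B = 7 and removes its equation (B := 2*Y + E + X).
No directed path runs from B to C, so C keeps its natural value.
X = 4 if Y >= 4 else -4  [with Y=1]  = -4
E = -3*Y + 6  [with Y=1]  = 3
W = E^2 + Y  [with E=3, Y=1]  = 10
Z = -X + 2*Y + W  [with X=-4, Y=1, W=10]  = 16
C = 2*Y - 2*Z - 5  [with Y=1, Z=16]  = -35

-35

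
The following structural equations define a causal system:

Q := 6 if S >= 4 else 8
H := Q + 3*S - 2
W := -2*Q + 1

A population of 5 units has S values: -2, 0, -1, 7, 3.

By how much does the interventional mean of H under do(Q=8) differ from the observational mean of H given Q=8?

Every unit gets Q=8 under the intervention. H values become 0, 6, 3, 27, 15; E[H|do(Q=8)] = 10.2.
Conditioning on Q=8 selects the 4 unit(s) with S ∈ {-2, 0, -1, 3}. Their H values: 0, 6, 3, 15. Mean = 6.
Difference = 10.2 − 6 = 4.2.

4.2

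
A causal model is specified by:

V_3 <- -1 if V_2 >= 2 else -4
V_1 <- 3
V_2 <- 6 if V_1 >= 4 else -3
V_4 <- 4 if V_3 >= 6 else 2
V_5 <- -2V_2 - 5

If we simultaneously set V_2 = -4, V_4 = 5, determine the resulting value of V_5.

3

Setting V_2 = -4, V_4 = 5 by intervention discards those variables' equations.
V_5 = -2V_2 - 5  [with V_2=-4]  = 3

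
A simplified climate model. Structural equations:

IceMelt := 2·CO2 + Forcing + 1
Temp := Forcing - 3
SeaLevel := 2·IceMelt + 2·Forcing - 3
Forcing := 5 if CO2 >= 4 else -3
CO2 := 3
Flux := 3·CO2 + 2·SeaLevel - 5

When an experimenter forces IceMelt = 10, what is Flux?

Under do(IceMelt=10), the mechanism IceMelt := 2·CO2 + Forcing + 1 is discarded; IceMelt is fixed at 10.
Forcing = 5 if CO2 >= 4 else -3  [with CO2=3]  = -3
SeaLevel = 2·IceMelt + 2·Forcing - 3  [with IceMelt=10, Forcing=-3]  = 11
Flux = 3·CO2 + 2·SeaLevel - 5  [with CO2=3, SeaLevel=11]  = 26

26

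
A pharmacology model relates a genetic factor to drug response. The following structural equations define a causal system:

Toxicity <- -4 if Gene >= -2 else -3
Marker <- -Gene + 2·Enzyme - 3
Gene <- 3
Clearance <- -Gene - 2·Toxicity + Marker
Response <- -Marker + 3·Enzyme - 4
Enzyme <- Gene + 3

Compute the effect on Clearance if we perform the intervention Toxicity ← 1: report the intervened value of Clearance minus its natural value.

-10

The intervention breaks the incoming arrows to Toxicity: Toxicity <- -4 if Gene >= -2 else -3 no longer applies, and Toxicity = 1.
Enzyme = Gene + 3  [with Gene=3]  = 6
Marker = -Gene + 2·Enzyme - 3  [with Gene=3, Enzyme=6]  = 6
Clearance = -Gene - 2·Toxicity + Marker  [with Gene=3, Toxicity=1, Marker=6]  = 1
Without intervention: Enzyme = Gene + 3  [with Gene=3]  = 6; Marker = -Gene + 2·Enzyme - 3  [with Gene=3, Enzyme=6]  = 6; Toxicity = -4 if Gene >= -2 else -3  [with Gene=3]  = -4; Clearance = -Gene - 2·Toxicity + Marker  [with Gene=3, Toxicity=-4, Marker=6]  = 11.
Change = 1 − 11 = -10.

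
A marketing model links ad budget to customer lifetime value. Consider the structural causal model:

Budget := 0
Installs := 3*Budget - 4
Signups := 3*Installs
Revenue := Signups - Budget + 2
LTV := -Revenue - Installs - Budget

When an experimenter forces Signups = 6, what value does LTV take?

do(Signups=6) replaces the equation Signups := 3*Installs with the constant Signups = 6.
Installs = 3*Budget - 4  [with Budget=0]  = -4
Revenue = Signups - Budget + 2  [with Signups=6, Budget=0]  = 8
LTV = -Revenue - Installs - Budget  [with Revenue=8, Installs=-4, Budget=0]  = -4

-4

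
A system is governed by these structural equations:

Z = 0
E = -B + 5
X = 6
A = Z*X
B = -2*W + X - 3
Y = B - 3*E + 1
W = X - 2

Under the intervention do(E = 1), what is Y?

-7

Intervening sets E = 1 and removes its equation (E = -B + 5).
W = X - 2  [with X=6]  = 4
B = -2*W + X - 3  [with W=4, X=6]  = -5
Y = B - 3*E + 1  [with B=-5, E=1]  = -7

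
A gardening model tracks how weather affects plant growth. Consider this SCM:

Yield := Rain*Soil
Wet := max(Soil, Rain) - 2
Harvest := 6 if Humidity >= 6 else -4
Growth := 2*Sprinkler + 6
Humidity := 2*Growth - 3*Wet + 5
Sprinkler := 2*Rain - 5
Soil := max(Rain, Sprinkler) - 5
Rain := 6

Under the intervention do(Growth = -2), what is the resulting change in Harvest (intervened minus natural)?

do(Growth=-2) replaces the equation Growth := 2*Sprinkler + 6 with the constant Growth = -2.
Sprinkler = 2*Rain - 5  [with Rain=6]  = 7
Soil = max(Rain, Sprinkler) - 5  [with Rain=6, Sprinkler=7]  = 2
Wet = max(Soil, Rain) - 2  [with Soil=2, Rain=6]  = 4
Humidity = 2*Growth - 3*Wet + 5  [with Growth=-2, Wet=4]  = -11
Harvest = 6 if Humidity >= 6 else -4  [with Humidity=-11]  = -4
Without intervention: Sprinkler = 2*Rain - 5  [with Rain=6]  = 7; Soil = max(Rain, Sprinkler) - 5  [with Rain=6, Sprinkler=7]  = 2; Wet = max(Soil, Rain) - 2  [with Soil=2, Rain=6]  = 4; Growth = 2*Sprinkler + 6  [with Sprinkler=7]  = 20; Humidity = 2*Growth - 3*Wet + 5  [with Growth=20, Wet=4]  = 33; Harvest = 6 if Humidity >= 6 else -4  [with Humidity=33]  = 6.
Change = -4 − 6 = -10.

-10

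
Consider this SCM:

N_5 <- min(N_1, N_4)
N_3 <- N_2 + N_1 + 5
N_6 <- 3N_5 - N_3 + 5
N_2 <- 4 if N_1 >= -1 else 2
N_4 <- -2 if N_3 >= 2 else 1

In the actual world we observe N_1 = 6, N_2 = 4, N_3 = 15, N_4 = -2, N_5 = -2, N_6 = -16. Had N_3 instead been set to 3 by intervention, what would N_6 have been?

The intervention breaks the incoming arrows to N_3: N_3 <- N_2 + N_1 + 5 no longer applies, and N_3 = 3.
N_4 = -2 if N_3 >= 2 else 1  [with N_3=3]  = -2
N_5 = min(N_1, N_4)  [with N_1=6, N_4=-2]  = -2
N_6 = 3N_5 - N_3 + 5  [with N_5=-2, N_3=3]  = -4

-4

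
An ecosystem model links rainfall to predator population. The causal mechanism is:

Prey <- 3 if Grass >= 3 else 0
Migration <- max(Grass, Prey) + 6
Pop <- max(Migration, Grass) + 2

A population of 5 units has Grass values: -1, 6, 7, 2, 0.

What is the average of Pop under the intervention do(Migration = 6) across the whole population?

do(Migration=6) breaks Migration's dependence on Grass. With Migration=6 fixed, Pop across the units is 8, 8, 9, 8, 8, mean 8.2.

8.2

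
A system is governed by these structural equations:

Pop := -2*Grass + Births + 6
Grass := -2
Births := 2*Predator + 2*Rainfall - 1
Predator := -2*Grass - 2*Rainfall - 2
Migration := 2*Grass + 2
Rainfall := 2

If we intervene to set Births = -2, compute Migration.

Intervening sets Births = -2 and removes its equation (Births := 2*Predator + 2*Rainfall - 1).
No directed path runs from Births to Migration, so Migration keeps its natural value.
Migration = 2*Grass + 2  [with Grass=-2]  = -2

-2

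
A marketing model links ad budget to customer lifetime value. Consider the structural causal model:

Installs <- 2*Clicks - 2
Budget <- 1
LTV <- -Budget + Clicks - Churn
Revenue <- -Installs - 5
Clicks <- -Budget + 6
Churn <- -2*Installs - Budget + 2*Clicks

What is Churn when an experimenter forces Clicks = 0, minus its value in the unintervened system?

10

Under do(Clicks=0), the mechanism Clicks <- -Budget + 6 is discarded; Clicks is fixed at 0.
Installs = 2*Clicks - 2  [with Clicks=0]  = -2
Churn = -2*Installs - Budget + 2*Clicks  [with Installs=-2, Budget=1, Clicks=0]  = 3
Without intervention: Clicks = -Budget + 6  [with Budget=1]  = 5; Installs = 2*Clicks - 2  [with Clicks=5]  = 8; Churn = -2*Installs - Budget + 2*Clicks  [with Installs=8, Budget=1, Clicks=5]  = -7.
Change = 3 − (-7) = 10.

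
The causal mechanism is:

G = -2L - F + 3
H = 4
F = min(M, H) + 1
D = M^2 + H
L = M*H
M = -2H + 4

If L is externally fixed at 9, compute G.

The intervention breaks the incoming arrows to L: L = M*H no longer applies, and L = 9.
M = -2H + 4  [with H=4]  = -4
F = min(M, H) + 1  [with M=-4, H=4]  = -3
G = -2L - F + 3  [with L=9, F=-3]  = -12

-12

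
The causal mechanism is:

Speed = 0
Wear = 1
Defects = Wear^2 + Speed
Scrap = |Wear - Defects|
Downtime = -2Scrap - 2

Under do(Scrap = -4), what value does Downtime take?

Intervening sets Scrap = -4 and removes its equation (Scrap = |Wear - Defects|).
Downtime = -2Scrap - 2  [with Scrap=-4]  = 6

6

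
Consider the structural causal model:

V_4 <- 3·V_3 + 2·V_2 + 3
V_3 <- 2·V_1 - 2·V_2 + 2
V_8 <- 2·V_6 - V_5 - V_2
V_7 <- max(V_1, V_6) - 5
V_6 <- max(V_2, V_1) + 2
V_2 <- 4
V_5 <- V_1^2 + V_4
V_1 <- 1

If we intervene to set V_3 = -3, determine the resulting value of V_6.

The intervention breaks the incoming arrows to V_3: V_3 <- 2·V_1 - 2·V_2 + 2 no longer applies, and V_3 = -3.
No directed path runs from V_3 to V_6, so V_6 keeps its natural value.
V_6 = max(V_2, V_1) + 2  [with V_2=4, V_1=1]  = 6

6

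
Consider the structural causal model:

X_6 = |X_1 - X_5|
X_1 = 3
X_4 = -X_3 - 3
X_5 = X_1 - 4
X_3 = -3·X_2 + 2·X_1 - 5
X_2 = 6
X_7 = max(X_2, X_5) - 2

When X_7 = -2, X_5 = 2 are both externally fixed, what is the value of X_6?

Setting X_7 = -2, X_5 = 2 by intervention discards those variables' equations.
X_6 = |X_1 - X_5|  [with X_1=3, X_5=2]  = 1

1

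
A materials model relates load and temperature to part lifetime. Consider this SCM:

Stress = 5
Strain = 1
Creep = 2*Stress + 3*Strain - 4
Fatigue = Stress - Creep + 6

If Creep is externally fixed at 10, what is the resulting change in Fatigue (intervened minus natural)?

The intervention breaks the incoming arrows to Creep: Creep = 2*Stress + 3*Strain - 4 no longer applies, and Creep = 10.
Fatigue = Stress - Creep + 6  [with Stress=5, Creep=10]  = 1
Without intervention: Creep = 2*Stress + 3*Strain - 4  [with Stress=5, Strain=1]  = 9; Fatigue = Stress - Creep + 6  [with Stress=5, Creep=9]  = 2.
Change = 1 − 2 = -1.

-1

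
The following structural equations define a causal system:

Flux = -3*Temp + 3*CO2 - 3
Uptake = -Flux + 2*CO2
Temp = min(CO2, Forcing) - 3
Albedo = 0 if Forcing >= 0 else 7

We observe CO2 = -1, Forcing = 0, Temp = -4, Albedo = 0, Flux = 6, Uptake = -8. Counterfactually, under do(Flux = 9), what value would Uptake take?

-11

The intervention breaks the incoming arrows to Flux: Flux = -3*Temp + 3*CO2 - 3 no longer applies, and Flux = 9.
Uptake = -Flux + 2*CO2  [with Flux=9, CO2=-1]  = -11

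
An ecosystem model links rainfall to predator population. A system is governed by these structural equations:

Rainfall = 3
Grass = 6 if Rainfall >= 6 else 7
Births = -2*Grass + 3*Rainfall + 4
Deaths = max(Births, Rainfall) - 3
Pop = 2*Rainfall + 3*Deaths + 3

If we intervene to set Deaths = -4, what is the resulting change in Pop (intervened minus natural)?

-12

Intervening sets Deaths = -4 and removes its equation (Deaths = max(Births, Rainfall) - 3).
Pop = 2*Rainfall + 3*Deaths + 3  [with Rainfall=3, Deaths=-4]  = -3
Without intervention: Grass = 6 if Rainfall >= 6 else 7  [with Rainfall=3]  = 7; Births = -2*Grass + 3*Rainfall + 4  [with Grass=7, Rainfall=3]  = -1; Deaths = max(Births, Rainfall) - 3  [with Births=-1, Rainfall=3]  = 0; Pop = 2*Rainfall + 3*Deaths + 3  [with Rainfall=3, Deaths=0]  = 9.
Change = -3 − 9 = -12.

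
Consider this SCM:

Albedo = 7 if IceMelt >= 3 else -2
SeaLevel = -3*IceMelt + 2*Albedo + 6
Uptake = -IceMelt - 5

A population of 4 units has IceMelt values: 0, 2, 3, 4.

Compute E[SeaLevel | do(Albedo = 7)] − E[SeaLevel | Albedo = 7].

The intervention sets Albedo=7 in all 4 units regardless of IceMelt. Recomputing SeaLevel per unit gives 20, 14, 11, 8; average 13.25.
E[SeaLevel|Albedo=7] averages over only the 2 units with Albedo=7 (IceMelt = 3, 4): SeaLevel = 11, 8, mean 9.5.
Difference = 13.25 − 9.5 = 3.75.

3.75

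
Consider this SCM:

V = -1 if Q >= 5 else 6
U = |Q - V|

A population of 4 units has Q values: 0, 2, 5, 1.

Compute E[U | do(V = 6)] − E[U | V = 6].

-1

Under do(V=6), V's equation is replaced by V=6 for every unit. Per-unit U: 6, 4, 1, 5. Mean = 4.
E[U|V=6] averages over only the 3 units with V=6 (Q = 0, 2, 1): U = 6, 4, 5, mean 5.
Difference = 4 − 5 = -1.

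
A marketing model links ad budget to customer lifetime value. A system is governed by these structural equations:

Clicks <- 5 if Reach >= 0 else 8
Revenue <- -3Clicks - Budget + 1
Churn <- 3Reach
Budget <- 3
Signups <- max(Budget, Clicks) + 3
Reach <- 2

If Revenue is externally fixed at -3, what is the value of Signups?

8

do(Revenue=-3) replaces the equation Revenue <- -3Clicks - Budget + 1 with the constant Revenue = -3.
No directed path runs from Revenue to Signups, so Signups keeps its natural value.
Clicks = 5 if Reach >= 0 else 8  [with Reach=2]  = 5
Signups = max(Budget, Clicks) + 3  [with Budget=3, Clicks=5]  = 8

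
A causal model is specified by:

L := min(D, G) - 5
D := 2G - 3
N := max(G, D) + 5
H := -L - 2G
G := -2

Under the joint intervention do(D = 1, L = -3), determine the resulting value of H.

Under do(D = 1, L = -3), each intervened variable's structural equation is replaced by its fixed value.
H = -L - 2G  [with L=-3, G=-2]  = 7

7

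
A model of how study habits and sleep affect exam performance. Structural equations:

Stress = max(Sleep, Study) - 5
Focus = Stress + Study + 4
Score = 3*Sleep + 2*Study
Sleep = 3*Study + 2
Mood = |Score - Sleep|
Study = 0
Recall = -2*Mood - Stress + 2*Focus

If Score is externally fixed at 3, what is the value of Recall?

Under do(Score=3), the mechanism Score = 3*Sleep + 2*Study is discarded; Score is fixed at 3.
Sleep = 3*Study + 2  [with Study=0]  = 2
Stress = max(Sleep, Study) - 5  [with Sleep=2, Study=0]  = -3
Focus = Stress + Study + 4  [with Stress=-3, Study=0]  = 1
Mood = |Score - Sleep|  [with Score=3, Sleep=2]  = 1
Recall = -2*Mood - Stress + 2*Focus  [with Mood=1, Stress=-3, Focus=1]  = 3

3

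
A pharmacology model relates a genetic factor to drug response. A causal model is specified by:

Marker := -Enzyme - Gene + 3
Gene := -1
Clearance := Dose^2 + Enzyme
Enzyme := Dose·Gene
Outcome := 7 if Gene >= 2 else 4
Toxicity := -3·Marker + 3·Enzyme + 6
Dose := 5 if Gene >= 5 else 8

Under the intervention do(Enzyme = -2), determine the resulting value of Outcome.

The intervention breaks the incoming arrows to Enzyme: Enzyme := Dose·Gene no longer applies, and Enzyme = -2.
Outcome is not downstream of the intervention, so its value is determined by the original equations.
Outcome = 7 if Gene >= 2 else 4  [with Gene=-1]  = 4

4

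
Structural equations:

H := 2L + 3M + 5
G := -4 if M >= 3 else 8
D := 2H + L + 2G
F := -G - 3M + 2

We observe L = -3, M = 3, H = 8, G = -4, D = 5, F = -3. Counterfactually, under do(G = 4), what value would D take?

Intervening sets G = 4 and removes its equation (G := -4 if M >= 3 else 8).
H = 2L + 3M + 5  [with L=-3, M=3]  = 8
D = 2H + L + 2G  [with H=8, L=-3, G=4]  = 21

21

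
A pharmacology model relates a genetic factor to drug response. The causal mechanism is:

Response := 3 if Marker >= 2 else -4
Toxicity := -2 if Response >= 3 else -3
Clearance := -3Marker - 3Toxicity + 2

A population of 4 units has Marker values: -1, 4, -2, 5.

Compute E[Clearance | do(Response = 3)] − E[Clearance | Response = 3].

9

Under do(Response=3), Response's equation is replaced by Response=3 for every unit. Per-unit Clearance: 11, -4, 14, -7. Mean = 3.5.
Observing Response=3 restricts to units where Response's equation naturally yields 3: Marker ∈ {4, 5}. In that subpopulation Clearance = -4, -7, mean -5.5.
Difference = 3.5 − (-5.5) = 9.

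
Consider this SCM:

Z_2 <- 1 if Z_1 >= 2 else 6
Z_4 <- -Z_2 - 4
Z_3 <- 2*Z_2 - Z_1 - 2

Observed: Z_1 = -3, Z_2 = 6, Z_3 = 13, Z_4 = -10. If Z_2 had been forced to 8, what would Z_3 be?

17

The intervention breaks the incoming arrows to Z_2: Z_2 <- 1 if Z_1 >= 2 else 6 no longer applies, and Z_2 = 8.
Z_3 = 2*Z_2 - Z_1 - 2  [with Z_2=8, Z_1=-3]  = 17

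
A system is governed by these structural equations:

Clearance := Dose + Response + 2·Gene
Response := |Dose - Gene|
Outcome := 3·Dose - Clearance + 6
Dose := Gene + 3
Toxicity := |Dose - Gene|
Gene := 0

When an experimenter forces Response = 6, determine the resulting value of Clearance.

do(Response=6) replaces the equation Response := |Dose - Gene| with the constant Response = 6.
Dose = Gene + 3  [with Gene=0]  = 3
Clearance = Dose + Response + 2·Gene  [with Dose=3, Response=6, Gene=0]  = 9

9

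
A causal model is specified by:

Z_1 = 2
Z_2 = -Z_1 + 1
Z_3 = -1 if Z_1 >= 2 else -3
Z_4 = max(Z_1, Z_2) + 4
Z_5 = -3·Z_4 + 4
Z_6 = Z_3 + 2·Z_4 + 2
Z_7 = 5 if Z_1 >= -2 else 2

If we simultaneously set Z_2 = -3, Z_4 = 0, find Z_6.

The joint intervention fixes Z_2 = -3, Z_4 = 0, removing each variable's own equation.
Z_3 = -1 if Z_1 >= 2 else -3  [with Z_1=2]  = -1
Z_6 = Z_3 + 2·Z_4 + 2  [with Z_3=-1, Z_4=0]  = 1

1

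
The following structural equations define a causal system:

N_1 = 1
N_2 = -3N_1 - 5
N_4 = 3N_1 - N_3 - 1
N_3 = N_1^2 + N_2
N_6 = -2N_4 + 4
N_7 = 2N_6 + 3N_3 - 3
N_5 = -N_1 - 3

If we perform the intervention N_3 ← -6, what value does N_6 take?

-12

The intervention breaks the incoming arrows to N_3: N_3 = N_1^2 + N_2 no longer applies, and N_3 = -6.
N_4 = 3N_1 - N_3 - 1  [with N_1=1, N_3=-6]  = 8
N_6 = -2N_4 + 4  [with N_4=8]  = -12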